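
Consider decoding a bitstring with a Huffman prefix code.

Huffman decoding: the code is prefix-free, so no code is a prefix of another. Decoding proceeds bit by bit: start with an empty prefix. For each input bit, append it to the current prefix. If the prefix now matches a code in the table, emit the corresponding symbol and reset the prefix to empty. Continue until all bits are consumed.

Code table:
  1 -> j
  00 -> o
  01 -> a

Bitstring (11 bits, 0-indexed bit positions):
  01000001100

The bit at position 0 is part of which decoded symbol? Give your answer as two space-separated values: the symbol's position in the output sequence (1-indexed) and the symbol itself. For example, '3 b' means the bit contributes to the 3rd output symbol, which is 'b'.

Bit 0: prefix='0' (no match yet)
Bit 1: prefix='01' -> emit 'a', reset
Bit 2: prefix='0' (no match yet)
Bit 3: prefix='00' -> emit 'o', reset
Bit 4: prefix='0' (no match yet)

Answer: 1 a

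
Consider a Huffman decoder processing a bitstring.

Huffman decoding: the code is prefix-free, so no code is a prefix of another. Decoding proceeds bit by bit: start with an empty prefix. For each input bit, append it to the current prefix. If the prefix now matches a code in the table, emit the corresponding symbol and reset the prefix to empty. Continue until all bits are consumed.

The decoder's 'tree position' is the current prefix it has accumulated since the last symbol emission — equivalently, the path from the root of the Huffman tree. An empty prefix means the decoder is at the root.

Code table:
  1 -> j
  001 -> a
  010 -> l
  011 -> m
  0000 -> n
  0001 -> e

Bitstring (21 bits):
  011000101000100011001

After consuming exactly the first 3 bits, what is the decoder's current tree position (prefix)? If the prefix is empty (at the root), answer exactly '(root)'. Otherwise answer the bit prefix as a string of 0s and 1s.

Answer: (root)

Derivation:
Bit 0: prefix='0' (no match yet)
Bit 1: prefix='01' (no match yet)
Bit 2: prefix='011' -> emit 'm', reset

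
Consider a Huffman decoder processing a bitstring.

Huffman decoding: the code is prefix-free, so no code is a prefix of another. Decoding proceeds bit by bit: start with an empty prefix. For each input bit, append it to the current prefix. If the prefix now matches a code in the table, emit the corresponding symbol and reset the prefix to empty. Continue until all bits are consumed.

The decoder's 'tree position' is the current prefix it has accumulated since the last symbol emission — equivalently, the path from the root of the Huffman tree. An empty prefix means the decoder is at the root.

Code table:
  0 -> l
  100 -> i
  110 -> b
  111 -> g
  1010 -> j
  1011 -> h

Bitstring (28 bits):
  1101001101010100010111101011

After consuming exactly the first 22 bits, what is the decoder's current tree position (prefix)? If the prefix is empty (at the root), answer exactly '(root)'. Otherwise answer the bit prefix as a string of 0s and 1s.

Bit 0: prefix='1' (no match yet)
Bit 1: prefix='11' (no match yet)
Bit 2: prefix='110' -> emit 'b', reset
Bit 3: prefix='1' (no match yet)
Bit 4: prefix='10' (no match yet)
Bit 5: prefix='100' -> emit 'i', reset
Bit 6: prefix='1' (no match yet)
Bit 7: prefix='11' (no match yet)
Bit 8: prefix='110' -> emit 'b', reset
Bit 9: prefix='1' (no match yet)
Bit 10: prefix='10' (no match yet)
Bit 11: prefix='101' (no match yet)
Bit 12: prefix='1010' -> emit 'j', reset
Bit 13: prefix='1' (no match yet)
Bit 14: prefix='10' (no match yet)
Bit 15: prefix='100' -> emit 'i', reset
Bit 16: prefix='0' -> emit 'l', reset
Bit 17: prefix='1' (no match yet)
Bit 18: prefix='10' (no match yet)
Bit 19: prefix='101' (no match yet)
Bit 20: prefix='1011' -> emit 'h', reset
Bit 21: prefix='1' (no match yet)

Answer: 1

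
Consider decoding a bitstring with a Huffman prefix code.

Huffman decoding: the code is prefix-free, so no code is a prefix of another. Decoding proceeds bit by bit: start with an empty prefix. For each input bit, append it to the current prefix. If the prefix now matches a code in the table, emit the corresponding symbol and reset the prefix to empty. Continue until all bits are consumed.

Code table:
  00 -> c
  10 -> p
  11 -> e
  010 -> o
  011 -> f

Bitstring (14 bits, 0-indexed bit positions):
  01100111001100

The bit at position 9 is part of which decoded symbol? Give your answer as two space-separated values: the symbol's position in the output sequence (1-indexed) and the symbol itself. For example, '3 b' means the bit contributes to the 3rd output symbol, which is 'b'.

Bit 0: prefix='0' (no match yet)
Bit 1: prefix='01' (no match yet)
Bit 2: prefix='011' -> emit 'f', reset
Bit 3: prefix='0' (no match yet)
Bit 4: prefix='00' -> emit 'c', reset
Bit 5: prefix='1' (no match yet)
Bit 6: prefix='11' -> emit 'e', reset
Bit 7: prefix='1' (no match yet)
Bit 8: prefix='10' -> emit 'p', reset
Bit 9: prefix='0' (no match yet)
Bit 10: prefix='01' (no match yet)
Bit 11: prefix='011' -> emit 'f', reset
Bit 12: prefix='0' (no match yet)
Bit 13: prefix='00' -> emit 'c', reset

Answer: 5 f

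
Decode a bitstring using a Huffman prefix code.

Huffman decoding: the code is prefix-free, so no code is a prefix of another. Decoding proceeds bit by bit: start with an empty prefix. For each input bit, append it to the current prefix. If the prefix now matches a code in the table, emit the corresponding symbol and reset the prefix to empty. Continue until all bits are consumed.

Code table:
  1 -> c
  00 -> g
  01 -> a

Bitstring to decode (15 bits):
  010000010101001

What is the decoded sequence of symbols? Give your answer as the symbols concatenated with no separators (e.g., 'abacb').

Answer: aggaaagc

Derivation:
Bit 0: prefix='0' (no match yet)
Bit 1: prefix='01' -> emit 'a', reset
Bit 2: prefix='0' (no match yet)
Bit 3: prefix='00' -> emit 'g', reset
Bit 4: prefix='0' (no match yet)
Bit 5: prefix='00' -> emit 'g', reset
Bit 6: prefix='0' (no match yet)
Bit 7: prefix='01' -> emit 'a', reset
Bit 8: prefix='0' (no match yet)
Bit 9: prefix='01' -> emit 'a', reset
Bit 10: prefix='0' (no match yet)
Bit 11: prefix='01' -> emit 'a', reset
Bit 12: prefix='0' (no match yet)
Bit 13: prefix='00' -> emit 'g', reset
Bit 14: prefix='1' -> emit 'c', reset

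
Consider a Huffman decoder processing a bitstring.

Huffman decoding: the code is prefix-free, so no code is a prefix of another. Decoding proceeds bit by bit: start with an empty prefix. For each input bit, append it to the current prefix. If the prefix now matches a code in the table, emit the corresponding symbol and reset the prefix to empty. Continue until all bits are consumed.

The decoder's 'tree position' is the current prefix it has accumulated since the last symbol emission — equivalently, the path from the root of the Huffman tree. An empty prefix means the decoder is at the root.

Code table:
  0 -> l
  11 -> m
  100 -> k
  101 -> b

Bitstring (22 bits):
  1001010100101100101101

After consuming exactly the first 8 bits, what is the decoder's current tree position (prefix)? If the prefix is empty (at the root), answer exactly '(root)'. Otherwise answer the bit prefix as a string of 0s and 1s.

Bit 0: prefix='1' (no match yet)
Bit 1: prefix='10' (no match yet)
Bit 2: prefix='100' -> emit 'k', reset
Bit 3: prefix='1' (no match yet)
Bit 4: prefix='10' (no match yet)
Bit 5: prefix='101' -> emit 'b', reset
Bit 6: prefix='0' -> emit 'l', reset
Bit 7: prefix='1' (no match yet)

Answer: 1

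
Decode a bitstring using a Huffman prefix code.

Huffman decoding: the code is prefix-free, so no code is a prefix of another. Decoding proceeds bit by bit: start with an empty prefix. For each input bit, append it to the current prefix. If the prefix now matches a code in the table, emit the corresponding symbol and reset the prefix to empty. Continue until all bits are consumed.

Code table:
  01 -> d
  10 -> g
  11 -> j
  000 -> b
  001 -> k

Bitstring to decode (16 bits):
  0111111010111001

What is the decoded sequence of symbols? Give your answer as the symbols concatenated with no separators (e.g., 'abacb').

Bit 0: prefix='0' (no match yet)
Bit 1: prefix='01' -> emit 'd', reset
Bit 2: prefix='1' (no match yet)
Bit 3: prefix='11' -> emit 'j', reset
Bit 4: prefix='1' (no match yet)
Bit 5: prefix='11' -> emit 'j', reset
Bit 6: prefix='1' (no match yet)
Bit 7: prefix='10' -> emit 'g', reset
Bit 8: prefix='1' (no match yet)
Bit 9: prefix='10' -> emit 'g', reset
Bit 10: prefix='1' (no match yet)
Bit 11: prefix='11' -> emit 'j', reset
Bit 12: prefix='1' (no match yet)
Bit 13: prefix='10' -> emit 'g', reset
Bit 14: prefix='0' (no match yet)
Bit 15: prefix='01' -> emit 'd', reset

Answer: djjggjgd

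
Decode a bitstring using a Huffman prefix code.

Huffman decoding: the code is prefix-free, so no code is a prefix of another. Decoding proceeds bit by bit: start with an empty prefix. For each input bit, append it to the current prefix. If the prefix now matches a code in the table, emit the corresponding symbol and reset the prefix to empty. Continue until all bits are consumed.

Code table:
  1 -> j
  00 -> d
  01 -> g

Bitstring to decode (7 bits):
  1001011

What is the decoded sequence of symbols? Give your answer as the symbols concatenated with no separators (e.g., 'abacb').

Bit 0: prefix='1' -> emit 'j', reset
Bit 1: prefix='0' (no match yet)
Bit 2: prefix='00' -> emit 'd', reset
Bit 3: prefix='1' -> emit 'j', reset
Bit 4: prefix='0' (no match yet)
Bit 5: prefix='01' -> emit 'g', reset
Bit 6: prefix='1' -> emit 'j', reset

Answer: jdjgj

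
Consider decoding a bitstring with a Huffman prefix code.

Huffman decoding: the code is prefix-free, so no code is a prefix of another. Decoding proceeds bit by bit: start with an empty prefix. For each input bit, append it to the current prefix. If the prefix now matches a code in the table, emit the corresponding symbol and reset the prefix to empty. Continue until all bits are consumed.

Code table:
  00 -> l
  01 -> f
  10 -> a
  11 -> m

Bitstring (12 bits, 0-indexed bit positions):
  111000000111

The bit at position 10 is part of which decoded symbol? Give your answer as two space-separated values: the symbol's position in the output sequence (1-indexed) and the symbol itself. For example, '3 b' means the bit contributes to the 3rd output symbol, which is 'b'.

Answer: 6 m

Derivation:
Bit 0: prefix='1' (no match yet)
Bit 1: prefix='11' -> emit 'm', reset
Bit 2: prefix='1' (no match yet)
Bit 3: prefix='10' -> emit 'a', reset
Bit 4: prefix='0' (no match yet)
Bit 5: prefix='00' -> emit 'l', reset
Bit 6: prefix='0' (no match yet)
Bit 7: prefix='00' -> emit 'l', reset
Bit 8: prefix='0' (no match yet)
Bit 9: prefix='01' -> emit 'f', reset
Bit 10: prefix='1' (no match yet)
Bit 11: prefix='11' -> emit 'm', reset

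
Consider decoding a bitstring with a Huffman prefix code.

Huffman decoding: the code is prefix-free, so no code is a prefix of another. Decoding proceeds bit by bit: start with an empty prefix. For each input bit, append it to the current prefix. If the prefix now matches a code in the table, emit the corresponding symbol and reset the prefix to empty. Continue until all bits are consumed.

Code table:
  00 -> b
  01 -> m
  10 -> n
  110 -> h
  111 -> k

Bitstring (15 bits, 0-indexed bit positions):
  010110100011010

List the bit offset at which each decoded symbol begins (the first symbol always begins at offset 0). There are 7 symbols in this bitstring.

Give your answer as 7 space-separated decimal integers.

Answer: 0 2 4 6 8 10 13

Derivation:
Bit 0: prefix='0' (no match yet)
Bit 1: prefix='01' -> emit 'm', reset
Bit 2: prefix='0' (no match yet)
Bit 3: prefix='01' -> emit 'm', reset
Bit 4: prefix='1' (no match yet)
Bit 5: prefix='10' -> emit 'n', reset
Bit 6: prefix='1' (no match yet)
Bit 7: prefix='10' -> emit 'n', reset
Bit 8: prefix='0' (no match yet)
Bit 9: prefix='00' -> emit 'b', reset
Bit 10: prefix='1' (no match yet)
Bit 11: prefix='11' (no match yet)
Bit 12: prefix='110' -> emit 'h', reset
Bit 13: prefix='1' (no match yet)
Bit 14: prefix='10' -> emit 'n', reset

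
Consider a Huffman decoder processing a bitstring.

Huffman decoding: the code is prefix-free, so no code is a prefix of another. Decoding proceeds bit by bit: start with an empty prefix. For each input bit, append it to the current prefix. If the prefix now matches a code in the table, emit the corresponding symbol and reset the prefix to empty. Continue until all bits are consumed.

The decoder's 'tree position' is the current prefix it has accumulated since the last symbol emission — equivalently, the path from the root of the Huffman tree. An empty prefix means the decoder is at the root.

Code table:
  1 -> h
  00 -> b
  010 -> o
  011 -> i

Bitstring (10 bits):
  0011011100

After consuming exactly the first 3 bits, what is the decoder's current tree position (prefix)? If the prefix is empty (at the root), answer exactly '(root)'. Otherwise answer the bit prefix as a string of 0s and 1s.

Bit 0: prefix='0' (no match yet)
Bit 1: prefix='00' -> emit 'b', reset
Bit 2: prefix='1' -> emit 'h', reset

Answer: (root)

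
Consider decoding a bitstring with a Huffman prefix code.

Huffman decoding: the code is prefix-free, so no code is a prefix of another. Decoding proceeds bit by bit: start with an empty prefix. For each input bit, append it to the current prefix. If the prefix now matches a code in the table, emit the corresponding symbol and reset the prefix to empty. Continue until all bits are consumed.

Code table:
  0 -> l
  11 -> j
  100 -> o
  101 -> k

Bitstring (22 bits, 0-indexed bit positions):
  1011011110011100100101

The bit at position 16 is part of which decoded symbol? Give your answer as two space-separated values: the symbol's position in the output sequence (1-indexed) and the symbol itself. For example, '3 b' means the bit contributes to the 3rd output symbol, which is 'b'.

Answer: 7 o

Derivation:
Bit 0: prefix='1' (no match yet)
Bit 1: prefix='10' (no match yet)
Bit 2: prefix='101' -> emit 'k', reset
Bit 3: prefix='1' (no match yet)
Bit 4: prefix='10' (no match yet)
Bit 5: prefix='101' -> emit 'k', reset
Bit 6: prefix='1' (no match yet)
Bit 7: prefix='11' -> emit 'j', reset
Bit 8: prefix='1' (no match yet)
Bit 9: prefix='10' (no match yet)
Bit 10: prefix='100' -> emit 'o', reset
Bit 11: prefix='1' (no match yet)
Bit 12: prefix='11' -> emit 'j', reset
Bit 13: prefix='1' (no match yet)
Bit 14: prefix='10' (no match yet)
Bit 15: prefix='100' -> emit 'o', reset
Bit 16: prefix='1' (no match yet)
Bit 17: prefix='10' (no match yet)
Bit 18: prefix='100' -> emit 'o', reset
Bit 19: prefix='1' (no match yet)
Bit 20: prefix='10' (no match yet)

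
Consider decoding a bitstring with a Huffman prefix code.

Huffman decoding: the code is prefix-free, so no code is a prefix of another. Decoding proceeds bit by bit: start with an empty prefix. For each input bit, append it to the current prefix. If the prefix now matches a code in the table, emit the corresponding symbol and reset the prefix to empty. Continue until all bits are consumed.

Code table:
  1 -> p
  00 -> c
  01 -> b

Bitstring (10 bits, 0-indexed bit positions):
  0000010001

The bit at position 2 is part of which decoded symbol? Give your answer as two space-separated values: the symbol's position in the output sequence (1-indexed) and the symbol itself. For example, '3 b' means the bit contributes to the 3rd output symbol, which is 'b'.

Answer: 2 c

Derivation:
Bit 0: prefix='0' (no match yet)
Bit 1: prefix='00' -> emit 'c', reset
Bit 2: prefix='0' (no match yet)
Bit 3: prefix='00' -> emit 'c', reset
Bit 4: prefix='0' (no match yet)
Bit 5: prefix='01' -> emit 'b', reset
Bit 6: prefix='0' (no match yet)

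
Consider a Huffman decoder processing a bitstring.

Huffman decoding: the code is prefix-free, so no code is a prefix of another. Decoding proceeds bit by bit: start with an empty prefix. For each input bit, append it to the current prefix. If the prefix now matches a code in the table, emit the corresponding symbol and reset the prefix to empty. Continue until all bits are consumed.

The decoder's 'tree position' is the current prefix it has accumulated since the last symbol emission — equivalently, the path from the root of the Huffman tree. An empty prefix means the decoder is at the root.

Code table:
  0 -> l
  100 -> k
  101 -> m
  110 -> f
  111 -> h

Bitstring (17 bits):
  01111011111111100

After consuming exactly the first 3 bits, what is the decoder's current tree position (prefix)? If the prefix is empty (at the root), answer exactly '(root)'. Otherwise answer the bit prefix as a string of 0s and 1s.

Answer: 11

Derivation:
Bit 0: prefix='0' -> emit 'l', reset
Bit 1: prefix='1' (no match yet)
Bit 2: prefix='11' (no match yet)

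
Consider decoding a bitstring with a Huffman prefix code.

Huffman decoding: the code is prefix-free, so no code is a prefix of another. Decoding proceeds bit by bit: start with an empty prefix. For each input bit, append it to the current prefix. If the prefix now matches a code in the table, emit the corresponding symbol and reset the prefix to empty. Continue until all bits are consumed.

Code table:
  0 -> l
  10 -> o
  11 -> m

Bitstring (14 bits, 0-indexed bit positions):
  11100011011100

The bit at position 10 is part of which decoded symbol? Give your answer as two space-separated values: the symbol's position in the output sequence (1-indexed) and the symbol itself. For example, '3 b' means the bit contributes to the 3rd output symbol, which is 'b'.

Bit 0: prefix='1' (no match yet)
Bit 1: prefix='11' -> emit 'm', reset
Bit 2: prefix='1' (no match yet)
Bit 3: prefix='10' -> emit 'o', reset
Bit 4: prefix='0' -> emit 'l', reset
Bit 5: prefix='0' -> emit 'l', reset
Bit 6: prefix='1' (no match yet)
Bit 7: prefix='11' -> emit 'm', reset
Bit 8: prefix='0' -> emit 'l', reset
Bit 9: prefix='1' (no match yet)
Bit 10: prefix='11' -> emit 'm', reset
Bit 11: prefix='1' (no match yet)
Bit 12: prefix='10' -> emit 'o', reset
Bit 13: prefix='0' -> emit 'l', reset

Answer: 7 m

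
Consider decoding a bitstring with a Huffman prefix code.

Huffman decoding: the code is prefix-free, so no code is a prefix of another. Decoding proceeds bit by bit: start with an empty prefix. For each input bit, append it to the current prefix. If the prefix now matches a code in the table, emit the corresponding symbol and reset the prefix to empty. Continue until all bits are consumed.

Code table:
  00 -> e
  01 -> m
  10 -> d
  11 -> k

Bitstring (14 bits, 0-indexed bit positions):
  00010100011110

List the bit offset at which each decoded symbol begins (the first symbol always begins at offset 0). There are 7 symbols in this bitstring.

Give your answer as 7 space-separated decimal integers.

Answer: 0 2 4 6 8 10 12

Derivation:
Bit 0: prefix='0' (no match yet)
Bit 1: prefix='00' -> emit 'e', reset
Bit 2: prefix='0' (no match yet)
Bit 3: prefix='01' -> emit 'm', reset
Bit 4: prefix='0' (no match yet)
Bit 5: prefix='01' -> emit 'm', reset
Bit 6: prefix='0' (no match yet)
Bit 7: prefix='00' -> emit 'e', reset
Bit 8: prefix='0' (no match yet)
Bit 9: prefix='01' -> emit 'm', reset
Bit 10: prefix='1' (no match yet)
Bit 11: prefix='11' -> emit 'k', reset
Bit 12: prefix='1' (no match yet)
Bit 13: prefix='10' -> emit 'd', reset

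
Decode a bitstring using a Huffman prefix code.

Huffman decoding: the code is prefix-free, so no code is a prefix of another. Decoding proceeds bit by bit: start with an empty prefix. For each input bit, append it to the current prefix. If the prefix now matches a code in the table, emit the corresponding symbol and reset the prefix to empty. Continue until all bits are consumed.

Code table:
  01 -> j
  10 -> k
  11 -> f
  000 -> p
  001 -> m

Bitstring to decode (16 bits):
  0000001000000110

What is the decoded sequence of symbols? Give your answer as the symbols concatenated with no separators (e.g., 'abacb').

Bit 0: prefix='0' (no match yet)
Bit 1: prefix='00' (no match yet)
Bit 2: prefix='000' -> emit 'p', reset
Bit 3: prefix='0' (no match yet)
Bit 4: prefix='00' (no match yet)
Bit 5: prefix='000' -> emit 'p', reset
Bit 6: prefix='1' (no match yet)
Bit 7: prefix='10' -> emit 'k', reset
Bit 8: prefix='0' (no match yet)
Bit 9: prefix='00' (no match yet)
Bit 10: prefix='000' -> emit 'p', reset
Bit 11: prefix='0' (no match yet)
Bit 12: prefix='00' (no match yet)
Bit 13: prefix='001' -> emit 'm', reset
Bit 14: prefix='1' (no match yet)
Bit 15: prefix='10' -> emit 'k', reset

Answer: ppkpmk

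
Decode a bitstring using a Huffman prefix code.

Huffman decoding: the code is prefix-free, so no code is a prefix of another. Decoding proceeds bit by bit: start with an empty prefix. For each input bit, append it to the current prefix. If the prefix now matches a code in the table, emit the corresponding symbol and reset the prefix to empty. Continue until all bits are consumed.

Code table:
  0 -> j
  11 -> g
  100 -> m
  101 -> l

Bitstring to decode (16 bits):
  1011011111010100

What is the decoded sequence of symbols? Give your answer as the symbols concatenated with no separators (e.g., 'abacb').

Bit 0: prefix='1' (no match yet)
Bit 1: prefix='10' (no match yet)
Bit 2: prefix='101' -> emit 'l', reset
Bit 3: prefix='1' (no match yet)
Bit 4: prefix='10' (no match yet)
Bit 5: prefix='101' -> emit 'l', reset
Bit 6: prefix='1' (no match yet)
Bit 7: prefix='11' -> emit 'g', reset
Bit 8: prefix='1' (no match yet)
Bit 9: prefix='11' -> emit 'g', reset
Bit 10: prefix='0' -> emit 'j', reset
Bit 11: prefix='1' (no match yet)
Bit 12: prefix='10' (no match yet)
Bit 13: prefix='101' -> emit 'l', reset
Bit 14: prefix='0' -> emit 'j', reset
Bit 15: prefix='0' -> emit 'j', reset

Answer: llggjljj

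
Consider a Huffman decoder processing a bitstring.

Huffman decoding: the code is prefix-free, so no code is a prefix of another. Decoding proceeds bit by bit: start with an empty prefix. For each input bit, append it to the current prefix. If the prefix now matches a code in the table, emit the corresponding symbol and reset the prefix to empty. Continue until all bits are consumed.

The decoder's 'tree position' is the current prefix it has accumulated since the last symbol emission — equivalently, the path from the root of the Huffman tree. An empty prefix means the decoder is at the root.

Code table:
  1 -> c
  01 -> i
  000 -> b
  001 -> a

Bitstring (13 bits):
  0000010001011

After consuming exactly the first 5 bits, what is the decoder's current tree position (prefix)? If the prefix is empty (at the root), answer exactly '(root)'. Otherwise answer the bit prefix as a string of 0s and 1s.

Answer: 00

Derivation:
Bit 0: prefix='0' (no match yet)
Bit 1: prefix='00' (no match yet)
Bit 2: prefix='000' -> emit 'b', reset
Bit 3: prefix='0' (no match yet)
Bit 4: prefix='00' (no match yet)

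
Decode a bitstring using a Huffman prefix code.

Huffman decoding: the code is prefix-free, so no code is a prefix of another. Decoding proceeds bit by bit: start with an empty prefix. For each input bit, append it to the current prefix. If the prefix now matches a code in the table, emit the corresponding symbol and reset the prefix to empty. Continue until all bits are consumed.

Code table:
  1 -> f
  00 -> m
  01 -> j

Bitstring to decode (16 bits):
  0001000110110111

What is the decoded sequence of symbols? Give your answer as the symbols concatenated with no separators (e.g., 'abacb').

Answer: mjmjfjfjff

Derivation:
Bit 0: prefix='0' (no match yet)
Bit 1: prefix='00' -> emit 'm', reset
Bit 2: prefix='0' (no match yet)
Bit 3: prefix='01' -> emit 'j', reset
Bit 4: prefix='0' (no match yet)
Bit 5: prefix='00' -> emit 'm', reset
Bit 6: prefix='0' (no match yet)
Bit 7: prefix='01' -> emit 'j', reset
Bit 8: prefix='1' -> emit 'f', reset
Bit 9: prefix='0' (no match yet)
Bit 10: prefix='01' -> emit 'j', reset
Bit 11: prefix='1' -> emit 'f', reset
Bit 12: prefix='0' (no match yet)
Bit 13: prefix='01' -> emit 'j', reset
Bit 14: prefix='1' -> emit 'f', reset
Bit 15: prefix='1' -> emit 'f', reset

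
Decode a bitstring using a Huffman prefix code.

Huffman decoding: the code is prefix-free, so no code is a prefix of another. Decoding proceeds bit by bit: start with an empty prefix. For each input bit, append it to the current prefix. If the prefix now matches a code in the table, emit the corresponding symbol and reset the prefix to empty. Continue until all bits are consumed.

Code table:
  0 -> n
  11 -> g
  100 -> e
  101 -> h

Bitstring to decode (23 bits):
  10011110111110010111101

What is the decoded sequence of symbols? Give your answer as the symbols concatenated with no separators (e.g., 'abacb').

Bit 0: prefix='1' (no match yet)
Bit 1: prefix='10' (no match yet)
Bit 2: prefix='100' -> emit 'e', reset
Bit 3: prefix='1' (no match yet)
Bit 4: prefix='11' -> emit 'g', reset
Bit 5: prefix='1' (no match yet)
Bit 6: prefix='11' -> emit 'g', reset
Bit 7: prefix='0' -> emit 'n', reset
Bit 8: prefix='1' (no match yet)
Bit 9: prefix='11' -> emit 'g', reset
Bit 10: prefix='1' (no match yet)
Bit 11: prefix='11' -> emit 'g', reset
Bit 12: prefix='1' (no match yet)
Bit 13: prefix='10' (no match yet)
Bit 14: prefix='100' -> emit 'e', reset
Bit 15: prefix='1' (no match yet)
Bit 16: prefix='10' (no match yet)
Bit 17: prefix='101' -> emit 'h', reset
Bit 18: prefix='1' (no match yet)
Bit 19: prefix='11' -> emit 'g', reset
Bit 20: prefix='1' (no match yet)
Bit 21: prefix='10' (no match yet)
Bit 22: prefix='101' -> emit 'h', reset

Answer: eggnggehgh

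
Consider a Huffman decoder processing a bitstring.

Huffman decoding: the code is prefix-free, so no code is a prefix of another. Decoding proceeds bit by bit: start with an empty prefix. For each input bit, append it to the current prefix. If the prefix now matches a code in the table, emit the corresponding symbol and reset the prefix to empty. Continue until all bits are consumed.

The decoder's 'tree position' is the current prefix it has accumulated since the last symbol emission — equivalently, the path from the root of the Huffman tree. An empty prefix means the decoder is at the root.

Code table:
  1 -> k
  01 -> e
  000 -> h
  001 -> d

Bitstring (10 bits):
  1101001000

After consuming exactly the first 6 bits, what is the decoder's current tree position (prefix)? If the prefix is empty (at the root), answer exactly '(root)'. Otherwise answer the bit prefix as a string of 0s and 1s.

Bit 0: prefix='1' -> emit 'k', reset
Bit 1: prefix='1' -> emit 'k', reset
Bit 2: prefix='0' (no match yet)
Bit 3: prefix='01' -> emit 'e', reset
Bit 4: prefix='0' (no match yet)
Bit 5: prefix='00' (no match yet)

Answer: 00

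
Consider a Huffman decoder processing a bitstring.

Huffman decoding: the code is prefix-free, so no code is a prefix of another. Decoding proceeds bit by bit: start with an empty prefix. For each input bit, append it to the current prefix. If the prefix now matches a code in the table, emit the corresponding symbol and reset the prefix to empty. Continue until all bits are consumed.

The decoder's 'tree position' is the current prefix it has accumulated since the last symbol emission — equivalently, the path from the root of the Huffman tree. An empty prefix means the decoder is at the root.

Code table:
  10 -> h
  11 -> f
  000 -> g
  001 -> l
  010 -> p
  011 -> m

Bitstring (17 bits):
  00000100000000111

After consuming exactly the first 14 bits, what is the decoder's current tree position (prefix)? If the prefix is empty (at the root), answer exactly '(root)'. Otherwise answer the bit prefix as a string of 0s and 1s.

Bit 0: prefix='0' (no match yet)
Bit 1: prefix='00' (no match yet)
Bit 2: prefix='000' -> emit 'g', reset
Bit 3: prefix='0' (no match yet)
Bit 4: prefix='00' (no match yet)
Bit 5: prefix='001' -> emit 'l', reset
Bit 6: prefix='0' (no match yet)
Bit 7: prefix='00' (no match yet)
Bit 8: prefix='000' -> emit 'g', reset
Bit 9: prefix='0' (no match yet)
Bit 10: prefix='00' (no match yet)
Bit 11: prefix='000' -> emit 'g', reset
Bit 12: prefix='0' (no match yet)
Bit 13: prefix='00' (no match yet)

Answer: 00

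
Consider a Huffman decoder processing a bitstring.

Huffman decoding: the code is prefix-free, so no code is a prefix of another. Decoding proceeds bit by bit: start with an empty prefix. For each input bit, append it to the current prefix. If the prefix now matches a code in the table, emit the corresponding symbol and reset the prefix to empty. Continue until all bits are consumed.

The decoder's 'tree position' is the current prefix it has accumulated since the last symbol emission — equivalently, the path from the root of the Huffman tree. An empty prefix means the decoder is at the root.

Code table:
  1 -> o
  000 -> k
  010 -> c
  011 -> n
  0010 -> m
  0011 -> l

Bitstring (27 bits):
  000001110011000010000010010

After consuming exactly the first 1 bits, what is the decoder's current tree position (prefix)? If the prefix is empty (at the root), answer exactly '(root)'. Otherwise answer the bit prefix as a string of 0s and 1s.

Bit 0: prefix='0' (no match yet)

Answer: 0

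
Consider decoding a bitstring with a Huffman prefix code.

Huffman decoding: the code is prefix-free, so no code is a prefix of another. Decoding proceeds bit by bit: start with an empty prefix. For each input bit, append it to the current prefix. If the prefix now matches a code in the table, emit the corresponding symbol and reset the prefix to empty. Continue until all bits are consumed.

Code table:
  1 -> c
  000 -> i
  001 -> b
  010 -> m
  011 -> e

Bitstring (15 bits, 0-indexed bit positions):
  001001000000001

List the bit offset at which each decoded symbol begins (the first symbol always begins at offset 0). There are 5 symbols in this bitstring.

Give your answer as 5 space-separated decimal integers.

Bit 0: prefix='0' (no match yet)
Bit 1: prefix='00' (no match yet)
Bit 2: prefix='001' -> emit 'b', reset
Bit 3: prefix='0' (no match yet)
Bit 4: prefix='00' (no match yet)
Bit 5: prefix='001' -> emit 'b', reset
Bit 6: prefix='0' (no match yet)
Bit 7: prefix='00' (no match yet)
Bit 8: prefix='000' -> emit 'i', reset
Bit 9: prefix='0' (no match yet)
Bit 10: prefix='00' (no match yet)
Bit 11: prefix='000' -> emit 'i', reset
Bit 12: prefix='0' (no match yet)
Bit 13: prefix='00' (no match yet)
Bit 14: prefix='001' -> emit 'b', reset

Answer: 0 3 6 9 12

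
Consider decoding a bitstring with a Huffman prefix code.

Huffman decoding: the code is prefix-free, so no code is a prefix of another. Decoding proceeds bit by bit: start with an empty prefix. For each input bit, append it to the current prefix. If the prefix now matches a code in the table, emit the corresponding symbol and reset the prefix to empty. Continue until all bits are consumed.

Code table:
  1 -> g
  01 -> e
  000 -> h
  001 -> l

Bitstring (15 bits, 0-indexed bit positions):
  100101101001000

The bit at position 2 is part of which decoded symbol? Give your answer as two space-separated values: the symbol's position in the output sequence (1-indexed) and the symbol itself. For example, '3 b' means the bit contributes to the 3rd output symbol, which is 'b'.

Answer: 2 l

Derivation:
Bit 0: prefix='1' -> emit 'g', reset
Bit 1: prefix='0' (no match yet)
Bit 2: prefix='00' (no match yet)
Bit 3: prefix='001' -> emit 'l', reset
Bit 4: prefix='0' (no match yet)
Bit 5: prefix='01' -> emit 'e', reset
Bit 6: prefix='1' -> emit 'g', reset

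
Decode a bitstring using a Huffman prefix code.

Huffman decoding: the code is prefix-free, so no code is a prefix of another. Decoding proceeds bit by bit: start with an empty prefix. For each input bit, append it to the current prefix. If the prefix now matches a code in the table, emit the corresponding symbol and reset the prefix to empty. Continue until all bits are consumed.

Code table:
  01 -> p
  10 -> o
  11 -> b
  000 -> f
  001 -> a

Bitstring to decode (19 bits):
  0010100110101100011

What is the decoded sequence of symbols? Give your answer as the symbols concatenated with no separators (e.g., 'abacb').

Bit 0: prefix='0' (no match yet)
Bit 1: prefix='00' (no match yet)
Bit 2: prefix='001' -> emit 'a', reset
Bit 3: prefix='0' (no match yet)
Bit 4: prefix='01' -> emit 'p', reset
Bit 5: prefix='0' (no match yet)
Bit 6: prefix='00' (no match yet)
Bit 7: prefix='001' -> emit 'a', reset
Bit 8: prefix='1' (no match yet)
Bit 9: prefix='10' -> emit 'o', reset
Bit 10: prefix='1' (no match yet)
Bit 11: prefix='10' -> emit 'o', reset
Bit 12: prefix='1' (no match yet)
Bit 13: prefix='11' -> emit 'b', reset
Bit 14: prefix='0' (no match yet)
Bit 15: prefix='00' (no match yet)
Bit 16: prefix='000' -> emit 'f', reset
Bit 17: prefix='1' (no match yet)
Bit 18: prefix='11' -> emit 'b', reset

Answer: apaoobfb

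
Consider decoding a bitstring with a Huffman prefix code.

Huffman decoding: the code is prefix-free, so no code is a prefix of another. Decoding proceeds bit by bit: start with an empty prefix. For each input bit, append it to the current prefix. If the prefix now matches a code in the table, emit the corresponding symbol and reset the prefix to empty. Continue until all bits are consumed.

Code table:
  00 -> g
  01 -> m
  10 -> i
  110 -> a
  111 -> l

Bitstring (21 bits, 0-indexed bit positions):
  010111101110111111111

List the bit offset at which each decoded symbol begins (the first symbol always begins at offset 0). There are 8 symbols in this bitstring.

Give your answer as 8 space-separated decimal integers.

Answer: 0 2 4 7 9 12 15 18

Derivation:
Bit 0: prefix='0' (no match yet)
Bit 1: prefix='01' -> emit 'm', reset
Bit 2: prefix='0' (no match yet)
Bit 3: prefix='01' -> emit 'm', reset
Bit 4: prefix='1' (no match yet)
Bit 5: prefix='11' (no match yet)
Bit 6: prefix='111' -> emit 'l', reset
Bit 7: prefix='0' (no match yet)
Bit 8: prefix='01' -> emit 'm', reset
Bit 9: prefix='1' (no match yet)
Bit 10: prefix='11' (no match yet)
Bit 11: prefix='110' -> emit 'a', reset
Bit 12: prefix='1' (no match yet)
Bit 13: prefix='11' (no match yet)
Bit 14: prefix='111' -> emit 'l', reset
Bit 15: prefix='1' (no match yet)
Bit 16: prefix='11' (no match yet)
Bit 17: prefix='111' -> emit 'l', reset
Bit 18: prefix='1' (no match yet)
Bit 19: prefix='11' (no match yet)
Bit 20: prefix='111' -> emit 'l', reset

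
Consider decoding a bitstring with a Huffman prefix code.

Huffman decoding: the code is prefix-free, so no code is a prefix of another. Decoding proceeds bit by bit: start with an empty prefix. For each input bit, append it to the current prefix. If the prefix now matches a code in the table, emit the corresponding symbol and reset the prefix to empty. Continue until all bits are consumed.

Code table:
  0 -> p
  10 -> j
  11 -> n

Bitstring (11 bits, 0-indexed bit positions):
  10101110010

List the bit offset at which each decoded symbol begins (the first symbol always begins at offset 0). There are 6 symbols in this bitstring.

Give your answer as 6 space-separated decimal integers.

Answer: 0 2 4 6 8 9

Derivation:
Bit 0: prefix='1' (no match yet)
Bit 1: prefix='10' -> emit 'j', reset
Bit 2: prefix='1' (no match yet)
Bit 3: prefix='10' -> emit 'j', reset
Bit 4: prefix='1' (no match yet)
Bit 5: prefix='11' -> emit 'n', reset
Bit 6: prefix='1' (no match yet)
Bit 7: prefix='10' -> emit 'j', reset
Bit 8: prefix='0' -> emit 'p', reset
Bit 9: prefix='1' (no match yet)
Bit 10: prefix='10' -> emit 'j', reset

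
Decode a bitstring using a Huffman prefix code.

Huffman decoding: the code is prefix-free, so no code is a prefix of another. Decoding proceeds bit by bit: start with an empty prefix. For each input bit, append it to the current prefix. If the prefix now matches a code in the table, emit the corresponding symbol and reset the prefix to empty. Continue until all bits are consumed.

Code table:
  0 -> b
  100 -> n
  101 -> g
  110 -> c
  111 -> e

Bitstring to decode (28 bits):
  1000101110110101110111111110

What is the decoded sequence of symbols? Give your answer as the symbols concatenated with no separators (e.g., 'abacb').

Answer: nbgccgceec

Derivation:
Bit 0: prefix='1' (no match yet)
Bit 1: prefix='10' (no match yet)
Bit 2: prefix='100' -> emit 'n', reset
Bit 3: prefix='0' -> emit 'b', reset
Bit 4: prefix='1' (no match yet)
Bit 5: prefix='10' (no match yet)
Bit 6: prefix='101' -> emit 'g', reset
Bit 7: prefix='1' (no match yet)
Bit 8: prefix='11' (no match yet)
Bit 9: prefix='110' -> emit 'c', reset
Bit 10: prefix='1' (no match yet)
Bit 11: prefix='11' (no match yet)
Bit 12: prefix='110' -> emit 'c', reset
Bit 13: prefix='1' (no match yet)
Bit 14: prefix='10' (no match yet)
Bit 15: prefix='101' -> emit 'g', reset
Bit 16: prefix='1' (no match yet)
Bit 17: prefix='11' (no match yet)
Bit 18: prefix='110' -> emit 'c', reset
Bit 19: prefix='1' (no match yet)
Bit 20: prefix='11' (no match yet)
Bit 21: prefix='111' -> emit 'e', reset
Bit 22: prefix='1' (no match yet)
Bit 23: prefix='11' (no match yet)
Bit 24: prefix='111' -> emit 'e', reset
Bit 25: prefix='1' (no match yet)
Bit 26: prefix='11' (no match yet)
Bit 27: prefix='110' -> emit 'c', reset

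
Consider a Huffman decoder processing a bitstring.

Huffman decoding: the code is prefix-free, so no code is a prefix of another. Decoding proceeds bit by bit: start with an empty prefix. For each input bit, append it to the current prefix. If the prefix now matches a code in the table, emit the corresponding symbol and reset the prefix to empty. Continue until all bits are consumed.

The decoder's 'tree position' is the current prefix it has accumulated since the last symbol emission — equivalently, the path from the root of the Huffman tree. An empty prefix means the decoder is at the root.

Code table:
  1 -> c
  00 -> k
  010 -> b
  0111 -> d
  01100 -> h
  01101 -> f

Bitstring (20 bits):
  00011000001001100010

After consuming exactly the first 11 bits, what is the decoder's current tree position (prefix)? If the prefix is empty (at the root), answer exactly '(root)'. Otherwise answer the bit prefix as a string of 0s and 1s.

Answer: 01

Derivation:
Bit 0: prefix='0' (no match yet)
Bit 1: prefix='00' -> emit 'k', reset
Bit 2: prefix='0' (no match yet)
Bit 3: prefix='01' (no match yet)
Bit 4: prefix='011' (no match yet)
Bit 5: prefix='0110' (no match yet)
Bit 6: prefix='01100' -> emit 'h', reset
Bit 7: prefix='0' (no match yet)
Bit 8: prefix='00' -> emit 'k', reset
Bit 9: prefix='0' (no match yet)
Bit 10: prefix='01' (no match yet)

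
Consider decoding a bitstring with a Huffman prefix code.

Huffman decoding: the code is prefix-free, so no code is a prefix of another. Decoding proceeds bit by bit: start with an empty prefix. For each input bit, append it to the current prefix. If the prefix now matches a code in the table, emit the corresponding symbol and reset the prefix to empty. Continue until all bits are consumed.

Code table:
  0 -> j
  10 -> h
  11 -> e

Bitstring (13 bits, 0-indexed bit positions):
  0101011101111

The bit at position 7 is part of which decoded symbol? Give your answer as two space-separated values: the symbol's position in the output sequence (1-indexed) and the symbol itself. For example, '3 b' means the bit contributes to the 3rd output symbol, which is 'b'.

Bit 0: prefix='0' -> emit 'j', reset
Bit 1: prefix='1' (no match yet)
Bit 2: prefix='10' -> emit 'h', reset
Bit 3: prefix='1' (no match yet)
Bit 4: prefix='10' -> emit 'h', reset
Bit 5: prefix='1' (no match yet)
Bit 6: prefix='11' -> emit 'e', reset
Bit 7: prefix='1' (no match yet)
Bit 8: prefix='10' -> emit 'h', reset
Bit 9: prefix='1' (no match yet)
Bit 10: prefix='11' -> emit 'e', reset
Bit 11: prefix='1' (no match yet)

Answer: 5 h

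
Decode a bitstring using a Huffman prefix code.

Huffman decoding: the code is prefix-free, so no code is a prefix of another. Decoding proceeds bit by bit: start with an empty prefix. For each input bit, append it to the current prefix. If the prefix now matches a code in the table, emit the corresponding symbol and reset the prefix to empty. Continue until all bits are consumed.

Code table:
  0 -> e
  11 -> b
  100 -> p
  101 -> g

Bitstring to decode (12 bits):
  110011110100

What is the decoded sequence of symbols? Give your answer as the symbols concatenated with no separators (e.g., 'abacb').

Bit 0: prefix='1' (no match yet)
Bit 1: prefix='11' -> emit 'b', reset
Bit 2: prefix='0' -> emit 'e', reset
Bit 3: prefix='0' -> emit 'e', reset
Bit 4: prefix='1' (no match yet)
Bit 5: prefix='11' -> emit 'b', reset
Bit 6: prefix='1' (no match yet)
Bit 7: prefix='11' -> emit 'b', reset
Bit 8: prefix='0' -> emit 'e', reset
Bit 9: prefix='1' (no match yet)
Bit 10: prefix='10' (no match yet)
Bit 11: prefix='100' -> emit 'p', reset

Answer: beebbep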